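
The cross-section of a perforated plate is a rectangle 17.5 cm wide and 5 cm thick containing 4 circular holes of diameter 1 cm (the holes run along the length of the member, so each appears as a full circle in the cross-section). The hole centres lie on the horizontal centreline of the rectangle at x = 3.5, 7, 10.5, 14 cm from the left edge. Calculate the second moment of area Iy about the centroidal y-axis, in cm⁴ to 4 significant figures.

Treat the section as a set of non-overlapping primitives; coordinates are from the bounding-box lower-left.
Plate: 17.5 × 5, A = 87.5 cm², x = 8.75 cm, Ī = 2233.07 cm⁴.
Hole 1 (subtracted): ⌀1, A = 0.785398 cm², x = 3.5 cm, Ī = 0.0490874 cm⁴.
Hole 2 (subtracted): ⌀1, A = 0.785398 cm², x = 7 cm, Ī = 0.0490874 cm⁴.
Hole 3 (subtracted): ⌀1, A = 0.785398 cm², x = 10.5 cm, Ī = 0.0490874 cm⁴.
Hole 4 (subtracted): ⌀1, A = 0.785398 cm², x = 14 cm, Ī = 0.0490874 cm⁴.
By symmetry the centroid is at mid-width, x̄ = 8.75 cm.
Transfer each piece to the centroidal y-axis using Ī + A·d² with d = x − 8.75:
  plate: d = 0 cm → contributes +2233.07 cm⁴
  hole 1: d = -5.25 cm → contributes −21.6966 cm⁴
  hole 2: d = -1.75 cm → contributes −2.45437 cm⁴
  hole 3: d = 1.75 cm → contributes −2.45437 cm⁴
  hole 4: d = 5.25 cm → contributes −21.6966 cm⁴
Total I = 2184.77 cm⁴.

Iy ≈ 2185 cm⁴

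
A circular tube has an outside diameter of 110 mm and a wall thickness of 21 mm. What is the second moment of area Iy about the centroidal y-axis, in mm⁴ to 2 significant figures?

Iy ≈ 6.1 × 10⁶ mm⁴

Split into non-overlapping primitives; take the origin at the lower-left of the bounding box.
Outer circle: ⌀110, A = 9 503 mm², x = 55 mm, Ī = 7 186 884 mm⁴.
Bore (subtracted): ⌀68, A = 3 632 mm², x = 55 mm, Ī = 1 049 556 mm⁴.
By symmetry the centroid is at mid-width, x̄ = 55 mm.
All pieces are centred on the centroidal y-axis, so I = ΣĪ (holes subtracted) = 6 137 328 mm⁴.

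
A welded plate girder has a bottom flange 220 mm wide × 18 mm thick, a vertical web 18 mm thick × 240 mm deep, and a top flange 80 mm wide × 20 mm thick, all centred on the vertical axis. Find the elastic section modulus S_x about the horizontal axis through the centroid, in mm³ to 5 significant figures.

Decompose the section into non-overlapping parts with the origin at the bottom-left of its bounding rectangle.
Bottom plate: 220 × 18, A = 3 960 mm², y = 9 mm, Ī = 106 920 mm⁴.
Web plate: 18 × 240, A = 4 320 mm², y = 138 mm, Ī = 20 736 000 mm⁴.
Top plate: 80 × 20, A = 1 600 mm², y = 268 mm, Ī = 53333.33 mm⁴.
Centroid: ȳ = ΣA·y / ΣA = 107.3482 mm.
Transfer each piece to the horizontal axis through the centroid using Ī + A·d² with d = y − 107.3482:
  bottom plate: d = -98.34818 mm → contributes +38 409 482 mm⁴
  web plate: d = 30.65182 mm → contributes +24 794 788 mm⁴
  top plate: d = 160.6518 mm → contributes +41 347 746 mm⁴
Total I = 104 552 016 mm⁴.
Extreme fibre distance c = 170.6518 mm; S = I/c = 612662.8 mm³.

S_x ≈ 6.1266 × 10⁵ mm³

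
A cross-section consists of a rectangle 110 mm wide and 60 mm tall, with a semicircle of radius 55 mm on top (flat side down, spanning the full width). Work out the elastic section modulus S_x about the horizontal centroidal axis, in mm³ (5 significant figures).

Split into non-overlapping primitives; take the origin at the lower-left of the bounding box.
Rectangular body: 110 × 60, A = 6 600 mm², y = 30 mm, Ī = 1 980 000 mm⁴.
Semicircular cap: semicircle r = 55, A = 4751.659 mm², y = 83.34272 mm, Ī = 1 004 345 mm⁴.
Centroid: ȳ = ΣA·y / ΣA = 52.32858 mm.
Transfer each piece to the horizontal centroidal axis using Ī + A·d² with d = y − 52.32858:
  rectangular body: d = -22.32858 mm → contributes +5 270 532 mm⁴
  semicircular cap: d = 31.01414 mm → contributes +5 574 857 mm⁴
Total I = 10 845 389 mm⁴.
Extreme fibre distance c = 62.67142 mm; S = I/c = 173051.6 mm³.

S_x ≈ 1.7305 × 10⁵ mm³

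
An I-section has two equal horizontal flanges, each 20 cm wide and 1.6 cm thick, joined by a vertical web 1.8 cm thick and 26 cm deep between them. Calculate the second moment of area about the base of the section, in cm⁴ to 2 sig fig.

I_base ≈ 3.8 × 10⁴ cm⁴

Split into non-overlapping primitives; take the origin at the lower-left of the bounding box.
Bottom flange: 20 × 1.6, A = 32 cm², y = 0.8 cm, Ī = 6.827 cm⁴.
Web: 1.8 × 26, A = 46.8 cm², y = 14.6 cm, Ī = 2 636 cm⁴.
Top flange: 20 × 1.6, A = 32 cm², y = 28.4 cm, Ī = 6.827 cm⁴.
Transfer each piece to a horizontal axis along the bottom face using Ī + A·d² with d = y − 0:
  bottom flange: d = 0.8 cm → contributes +27.31 cm⁴
  web: d = 14.6 cm → contributes +12 612 cm⁴
  top flange: d = 28.4 cm → contributes +25 817 cm⁴
Total I = 38 456 cm⁴.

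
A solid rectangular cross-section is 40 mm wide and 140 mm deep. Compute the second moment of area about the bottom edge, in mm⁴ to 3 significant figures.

The section: 40 × 140, A = 5 600 mm², y = 70 mm, Ī = 9 146 667 mm⁴.
Transfer it to the base of the section using Ī + A·d² with d = y − 0:
  the section: d = 70 mm → contributes +36 586 667 mm⁴
Total I = 36 586 667 mm⁴.

I_base ≈ 3.66 × 10⁷ mm⁴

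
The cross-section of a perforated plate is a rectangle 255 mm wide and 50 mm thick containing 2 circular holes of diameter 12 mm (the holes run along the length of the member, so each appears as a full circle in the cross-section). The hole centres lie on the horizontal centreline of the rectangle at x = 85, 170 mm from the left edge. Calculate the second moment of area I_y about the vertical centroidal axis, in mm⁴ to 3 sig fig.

I_y ≈ 6.87 × 10⁷ mm⁴

Break the section into simple shapes (no overlaps), measuring from the bottom-left corner of the bounding box.
Plate: 255 × 50, A = 12 750 mm², x = 127.5 mm, Ī = 69 089 063 mm⁴.
Hole 1 (subtracted): ⌀12, A = 113.1 mm², x = 85 mm, Ī = 1017.9 mm⁴.
Hole 2 (subtracted): ⌀12, A = 113.1 mm², x = 170 mm, Ī = 1017.9 mm⁴.
By symmetry the centroid is at mid-width, x̄ = 127.5 mm.
Transfer each piece to the vertical centroidal axis using Ī + A·d² with d = x − 127.5:
  plate: d = 0 mm → contributes +69 089 063 mm⁴
  hole 1: d = -42.5 mm → contributes −205 300 mm⁴
  hole 2: d = 42.5 mm → contributes −205 300 mm⁴
Total I = 68 678 463 mm⁴.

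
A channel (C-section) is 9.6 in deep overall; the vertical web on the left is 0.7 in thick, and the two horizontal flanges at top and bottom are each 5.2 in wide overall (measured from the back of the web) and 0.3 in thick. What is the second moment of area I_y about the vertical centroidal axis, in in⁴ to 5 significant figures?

I_y ≈ 17.851 in⁴

Treat the section as a set of non-overlapping primitives; coordinates are from the bounding-box lower-left.
Web: 0.7 × 9.6, A = 6.72 in², x = 0.35 in, Ī = 0.2744 in⁴.
Top flange (beyond web): 4.5 × 0.3, A = 1.35 in², x = 2.95 in, Ī = 2.278125 in⁴.
Bottom flange (beyond web): 4.5 × 0.3, A = 1.35 in², x = 2.95 in, Ī = 2.278125 in⁴.
Centroid: x̄ = ΣA·x / ΣA = 1.095223 in.
Transfer each piece to the vertical centroidal axis using Ī + A·d² with d = x − 1.095223:
  web: d = -0.7452229 in → contributes +4.0064 in⁴
  top flange (beyond web): d = 1.854777 in → contributes +6.922392 in⁴
  bottom flange (beyond web): d = 1.854777 in → contributes +6.922392 in⁴
Total I = 17.85119 in⁴.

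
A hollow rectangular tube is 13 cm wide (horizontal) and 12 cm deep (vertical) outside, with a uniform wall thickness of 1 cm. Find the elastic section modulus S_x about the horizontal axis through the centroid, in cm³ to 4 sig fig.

S_x ≈ 159.2 cm³

Split into non-overlapping primitives; take the origin at the lower-left of the bounding box.
Outer rectangle: 13 × 12, A = 156 cm², y = 6 cm, Ī = 1 872 cm⁴.
Inner void (subtracted): 11 × 10, A = 110 cm², y = 6 cm, Ī = 916.667 cm⁴.
By symmetry the centroid is at mid-height, ȳ = 6 cm.
All pieces are centred on the horizontal axis through the centroid, so I = ΣĪ (holes subtracted) = 955.333 cm⁴.
Extreme fibre distance c = 6 cm; S = I/c = 159.222 cm³.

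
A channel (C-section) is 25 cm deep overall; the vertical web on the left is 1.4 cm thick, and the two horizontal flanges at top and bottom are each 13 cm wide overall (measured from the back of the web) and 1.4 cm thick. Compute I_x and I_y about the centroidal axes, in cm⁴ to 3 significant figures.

Treat the section as a set of non-overlapping primitives; coordinates are from the bounding-box lower-left.
Web: 1.4 × 25, A = 35 cm², y = 12.5 cm, Ī = 1822.9 cm⁴.
Top flange (beyond web): 11.6 × 1.4, A = 16.24 cm², y = 24.3 cm, Ī = 2.6525 cm⁴.
Bottom flange (beyond web): 11.6 × 1.4, A = 16.24 cm², y = 0.7 cm, Ī = 2.6525 cm⁴.
By symmetry the centroid is at mid-height, ȳ = 12.5 cm.
Transfer each piece to the centroidal x-axis using Ī + A·d² with d = y − 12.5:
  web: d = 0 cm → contributes +1822.9 cm⁴
  top flange (beyond web): d = 11.8 cm → contributes +2263.9 cm⁴
  bottom flange (beyond web): d = -11.8 cm → contributes +2263.9 cm⁴
Total I = 6350.7 cm⁴.
For the y-axis: x̄ = 3.8286 cm.
Repeating about the centroidal y-axis gives I_y = 1081.7 cm⁴.

I_x ≈ 6350 cm⁴, I_y ≈ 1080 cm⁴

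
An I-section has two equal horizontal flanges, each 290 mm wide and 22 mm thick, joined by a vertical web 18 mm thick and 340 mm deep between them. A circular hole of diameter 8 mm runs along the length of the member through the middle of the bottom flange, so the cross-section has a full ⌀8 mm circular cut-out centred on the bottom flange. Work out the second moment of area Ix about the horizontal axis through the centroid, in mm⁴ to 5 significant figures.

Break the section into simple shapes (no overlaps), measuring from the bottom-left corner of the bounding box.
Bottom flange: 290 × 22, A = 6 380 mm², y = 11 mm, Ī = 257326.7 mm⁴.
Web: 18 × 340, A = 6 120 mm², y = 192 mm, Ī = 58 956 000 mm⁴.
Top flange: 290 × 22, A = 6 380 mm², y = 373 mm, Ī = 257326.7 mm⁴.
Hole (subtracted): ⌀8, A = 50.26548 mm², y = 11 mm, Ī = 201.0619 mm⁴.
Centroid: ȳ = ΣA·y / ΣA = 192.4832 mm.
Transfer each piece to the horizontal axis through the centroid using Ī + A·d² with d = y − 192.4832:
  bottom flange: d = -181.4832 mm → contributes +210 389 917 mm⁴
  web: d = -0.4831748 mm → contributes +58 957 429 mm⁴
  top flange: d = 180.5168 mm → contributes +208 158 075 mm⁴
  hole: d = -181.4832 mm → contributes −1 655 752 mm⁴
Total I = 475 849 669 mm⁴.

Ix ≈ 4.7585 × 10⁸ mm⁴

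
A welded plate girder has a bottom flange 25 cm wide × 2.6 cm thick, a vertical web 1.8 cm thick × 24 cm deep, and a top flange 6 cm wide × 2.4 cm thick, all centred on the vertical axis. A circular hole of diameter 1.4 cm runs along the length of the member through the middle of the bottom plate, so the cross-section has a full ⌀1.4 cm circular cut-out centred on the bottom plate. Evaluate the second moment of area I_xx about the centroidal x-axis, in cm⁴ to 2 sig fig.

Split into non-overlapping primitives; take the origin at the lower-left of the bounding box.
Bottom plate: 25 × 2.6, A = 65 cm², y = 1.3 cm, Ī = 36.62 cm⁴.
Web plate: 1.8 × 24, A = 43.2 cm², y = 14.6 cm, Ī = 2 074 cm⁴.
Top plate: 6 × 2.4, A = 14.4 cm², y = 27.8 cm, Ī = 6.912 cm⁴.
Hole (subtracted): ⌀1.4, A = 1.539 cm², y = 1.3 cm, Ī = 0.1886 cm⁴.
Centroid: ȳ = ΣA·y / ΣA = 9.198 cm.
Transfer each piece to the centroidal x-axis using Ī + A·d² with d = y − 9.198:
  bottom plate: d = -7.898 cm → contributes +4 091 cm⁴
  web plate: d = 5.402 cm → contributes +3 334 cm⁴
  top plate: d = 18.6 cm → contributes +4 990 cm⁴
  hole: d = -7.898 cm → contributes −96.22 cm⁴
Total I = 12 319 cm⁴.

I_xx ≈ 1.2 × 10⁴ cm⁴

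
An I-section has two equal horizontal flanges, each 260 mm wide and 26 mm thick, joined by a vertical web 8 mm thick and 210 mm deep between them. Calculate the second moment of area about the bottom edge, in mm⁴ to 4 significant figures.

Treat the section as a set of non-overlapping primitives; coordinates are from the bounding-box lower-left.
Bottom flange: 260 × 26, A = 6 760 mm², y = 13 mm, Ī = 380 813 mm⁴.
Web: 8 × 210, A = 1 680 mm², y = 131 mm, Ī = 6 174 000 mm⁴.
Top flange: 260 × 26, A = 6 760 mm², y = 249 mm, Ī = 380 813 mm⁴.
Transfer each piece to the bottom edge using Ī + A·d² with d = y − 0:
  bottom flange: d = 13 mm → contributes +1 523 253 mm⁴
  web: d = 131 mm → contributes +35 004 480 mm⁴
  top flange: d = 249 mm → contributes +419 507 573 mm⁴
Total I = 456 035 307 mm⁴.

I_base ≈ 4.560 × 10⁸ mm⁴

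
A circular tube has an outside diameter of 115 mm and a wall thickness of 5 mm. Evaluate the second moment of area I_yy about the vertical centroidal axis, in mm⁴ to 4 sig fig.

I_yy ≈ 2.619 × 10⁶ mm⁴

Break the section into simple shapes (no overlaps), measuring from the bottom-left corner of the bounding box.
Outer circle: ⌀115, A = 10386.9 mm², x = 57.5 mm, Ī = 8 585 414 mm⁴.
Bore (subtracted): ⌀105, A = 8659.01 mm², x = 57.5 mm, Ī = 5 966 602 mm⁴.
By symmetry the centroid is at mid-width, x̄ = 57.5 mm.
All pieces are centred on the vertical centroidal axis, so I = ΣĪ (holes subtracted) = 2 618 812 mm⁴.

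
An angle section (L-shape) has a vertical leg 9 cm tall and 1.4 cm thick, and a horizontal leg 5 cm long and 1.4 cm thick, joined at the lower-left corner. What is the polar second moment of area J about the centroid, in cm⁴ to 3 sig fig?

J ≈ 168 cm⁴

Break the section into simple shapes (no overlaps), measuring from the bottom-left corner of the bounding box.
Vertical leg: 1.4 × 9, A = 12.6 cm², y = 4.5 cm, Ī = 85.05 cm⁴.
Horizontal leg (remainder): 3.6 × 1.4, A = 5.04 cm², y = 0.7 cm, Ī = 0.8232 cm⁴.
Centroid: ȳ = ΣA·y / ΣA = 3.4143 cm.
Transfer each piece to the centroidal x-axis using Ī + A·d² with d = y − 3.4143:
  vertical leg: d = 1.0857 cm → contributes +99.903 cm⁴
  horizontal leg (remainder): d = -2.7143 cm → contributes +37.955 cm⁴
Total I = 137.86 cm⁴.
For the y-axis: x̄ = 1.4143 cm.
Repeating about the centroidal y-axis gives I_y = 30.001 cm⁴.
Polar second moment: J = I_x + I_y = 167.86 cm⁴.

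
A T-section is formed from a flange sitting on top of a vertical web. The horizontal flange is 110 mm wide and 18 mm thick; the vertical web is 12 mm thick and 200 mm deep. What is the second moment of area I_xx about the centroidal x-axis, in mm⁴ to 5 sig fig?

I_xx ≈ 2.0944 × 10⁷ mm⁴

Split into non-overlapping primitives; take the origin at the lower-left of the bounding box.
Flange: 110 × 18, A = 1 980 mm², y = 209 mm, Ī = 53 460 mm⁴.
Web: 12 × 200, A = 2 400 mm², y = 100 mm, Ī = 8 000 000 mm⁴.
Centroid: ȳ = ΣA·y / ΣA = 149.274 mm.
Transfer each piece to the centroidal x-axis using Ī + A·d² with d = y − 149.274:
  flange: d = 59.72603 mm → contributes +7 116 513 mm⁴
  web: d = -49.27397 mm → contributes +13 827 019 mm⁴
Total I = 20 943 531 mm⁴.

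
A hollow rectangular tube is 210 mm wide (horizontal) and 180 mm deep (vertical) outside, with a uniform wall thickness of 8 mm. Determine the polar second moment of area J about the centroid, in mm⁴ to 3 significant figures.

J ≈ 6.99 × 10⁷ mm⁴

Break the section into simple shapes (no overlaps), measuring from the bottom-left corner of the bounding box.
Outer rectangle: 210 × 180, A = 37 800 mm², y = 90 mm, Ī = 102 060 000 mm⁴.
Inner void (subtracted): 194 × 164, A = 31 816 mm², y = 90 mm, Ī = 71 310 261 mm⁴.
By symmetry the centroid is at mid-height, ȳ = 90 mm.
All pieces are centred on the centroidal x-axis, so I = ΣĪ (holes subtracted) = 30 749 739 mm⁴.
Repeating about the centroidal y-axis gives I_y = 39 129 419 mm⁴.
Polar second moment: J = I_x + I_y = 69 879 157 mm⁴.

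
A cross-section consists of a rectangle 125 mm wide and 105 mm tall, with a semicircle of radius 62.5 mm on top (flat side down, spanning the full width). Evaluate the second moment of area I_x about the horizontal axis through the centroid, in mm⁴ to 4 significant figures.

Decompose the section into non-overlapping parts with the origin at the bottom-left of its bounding rectangle.
Rectangular body: 125 × 105, A = 13 125 mm², y = 52.5 mm, Ī = 12 058 594 mm⁴.
Semicircular cap: semicircle r = 62.5, A = 6135.92 mm², y = 131.526 mm, Ī = 1 674 758 mm⁴.
Centroid: ȳ = ΣA·y / ΣA = 77.6751 mm.
Transfer each piece to the horizontal axis through the centroid using Ī + A·d² with d = y − 77.6751:
  rectangular body: d = -25.1751 mm → contributes +20 377 055 mm⁴
  semicircular cap: d = 53.8507 mm → contributes +19 468 300 mm⁴
Total I = 39 845 355 mm⁴.

I_x ≈ 3.985 × 10⁷ mm⁴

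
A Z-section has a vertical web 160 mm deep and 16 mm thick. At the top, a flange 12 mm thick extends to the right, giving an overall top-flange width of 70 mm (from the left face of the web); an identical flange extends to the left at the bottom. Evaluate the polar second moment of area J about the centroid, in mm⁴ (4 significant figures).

Break the section into simple shapes (no overlaps), measuring from the bottom-left corner of the bounding box.
Web: 16 × 160, A = 2 560 mm², y = 80 mm, Ī = 5 461 333 mm⁴.
Top flange (beyond web): 54 × 12, A = 648 mm², y = 154 mm, Ī = 7 776 mm⁴.
Bottom flange (beyond web): 54 × 12, A = 648 mm², y = 6 mm, Ī = 7 776 mm⁴.
Centroid: ȳ = ΣA·y / ΣA = 80 mm.
Transfer each piece to the centroidal x-axis using Ī + A·d² with d = y − 80:
  web: d = 0 mm → contributes +5 461 333 mm⁴
  top flange (beyond web): d = 74 mm → contributes +3 556 224 mm⁴
  bottom flange (beyond web): d = -74 mm → contributes +3 556 224 mm⁴
Total I = 12 573 781 mm⁴.
For the y-axis: x̄ = 62 mm.
Repeating about the centroidal y-axis gives I_y = 1 957 141 mm⁴.
Polar second moment: J = I_x + I_y = 14 530 923 mm⁴.

J ≈ 1.453 × 10⁷ mm⁴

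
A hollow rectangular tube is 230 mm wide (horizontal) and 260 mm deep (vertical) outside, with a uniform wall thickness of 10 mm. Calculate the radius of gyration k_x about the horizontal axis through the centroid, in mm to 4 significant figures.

Decompose the section into non-overlapping parts with the origin at the bottom-left of its bounding rectangle.
Outer rectangle: 230 × 260, A = 59 800 mm², y = 130 mm, Ī = 336 873 333 mm⁴.
Inner void (subtracted): 210 × 240, A = 50 400 mm², y = 130 mm, Ī = 241 920 000 mm⁴.
By symmetry the centroid is at mid-height, ȳ = 130 mm.
All pieces are centred on the horizontal axis through the centroid, so I = ΣĪ (holes subtracted) = 94 953 333 mm⁴.
Radius of gyration: k = √(I/A) = √(94 953 333 / 9 400) = 100.506 mm.

k_x ≈ 100.5 mm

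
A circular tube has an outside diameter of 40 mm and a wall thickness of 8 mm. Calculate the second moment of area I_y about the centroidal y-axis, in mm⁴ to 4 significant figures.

Break the section into simple shapes (no overlaps), measuring from the bottom-left corner of the bounding box.
Outer circle: ⌀40, A = 1256.64 mm², x = 20 mm, Ī = 125 664 mm⁴.
Bore (subtracted): ⌀24, A = 452.389 mm², x = 20 mm, Ī = 16 286 mm⁴.
By symmetry the centroid is at mid-width, x̄ = 20 mm.
All pieces are centred on the centroidal y-axis, so I = ΣĪ (holes subtracted) = 109 378 mm⁴.

I_y ≈ 1.094 × 10⁵ mm⁴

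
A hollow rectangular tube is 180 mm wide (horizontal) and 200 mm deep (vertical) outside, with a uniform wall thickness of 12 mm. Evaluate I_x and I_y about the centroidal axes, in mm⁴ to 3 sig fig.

I_x ≈ 4.91 × 10⁷ mm⁴, I_y ≈ 4.15 × 10⁷ mm⁴

Break the section into simple shapes (no overlaps), measuring from the bottom-left corner of the bounding box.
Outer rectangle: 180 × 200, A = 36 000 mm², y = 100 mm, Ī = 120 000 000 mm⁴.
Inner void (subtracted): 156 × 176, A = 27 456 mm², y = 100 mm, Ī = 70 873 088 mm⁴.
By symmetry the centroid is at mid-height, ȳ = 100 mm.
All pieces are centred on the centroidal x-axis, so I = ΣĪ (holes subtracted) = 49 126 912 mm⁴.
Repeating about the centroidal y-axis gives I_y = 41 519 232 mm⁴.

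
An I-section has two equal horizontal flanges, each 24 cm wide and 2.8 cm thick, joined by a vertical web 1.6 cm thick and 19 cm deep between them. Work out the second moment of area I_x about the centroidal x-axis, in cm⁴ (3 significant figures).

Treat the section as a set of non-overlapping primitives; coordinates are from the bounding-box lower-left.
Bottom flange: 24 × 2.8, A = 67.2 cm², y = 1.4 cm, Ī = 43.904 cm⁴.
Web: 1.6 × 19, A = 30.4 cm², y = 12.3 cm, Ī = 914.53 cm⁴.
Top flange: 24 × 2.8, A = 67.2 cm², y = 23.2 cm, Ī = 43.904 cm⁴.
By symmetry the centroid is at mid-height, ȳ = 12.3 cm.
Transfer each piece to the centroidal x-axis using Ī + A·d² with d = y − 12.3:
  bottom flange: d = -10.9 cm → contributes +8027.9 cm⁴
  web: d = 0 cm → contributes +914.53 cm⁴
  top flange: d = 10.9 cm → contributes +8027.9 cm⁴
Total I = 16 970 cm⁴.

I_x ≈ 1.70 × 10⁴ cm⁴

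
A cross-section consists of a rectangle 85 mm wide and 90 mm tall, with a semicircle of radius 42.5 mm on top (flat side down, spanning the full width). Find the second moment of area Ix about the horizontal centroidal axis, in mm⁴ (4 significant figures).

Decompose the section into non-overlapping parts with the origin at the bottom-left of its bounding rectangle.
Rectangular body: 85 × 90, A = 7 650 mm², y = 45 mm, Ī = 5 163 750 mm⁴.
Semicircular cap: semicircle r = 42.5, A = 2837.25 mm², y = 108.038 mm, Ī = 358 086 mm⁴.
Centroid: ȳ = ΣA·y / ΣA = 62.0544 mm.
Transfer each piece to the horizontal centroidal axis using Ī + A·d² with d = y − 62.0544:
  rectangular body: d = -17.0544 mm → contributes +7 388 762 mm⁴
  semicircular cap: d = 45.9832 mm → contributes +6 357 324 mm⁴
Total I = 13 746 086 mm⁴.

Ix ≈ 1.375 × 10⁷ mm⁴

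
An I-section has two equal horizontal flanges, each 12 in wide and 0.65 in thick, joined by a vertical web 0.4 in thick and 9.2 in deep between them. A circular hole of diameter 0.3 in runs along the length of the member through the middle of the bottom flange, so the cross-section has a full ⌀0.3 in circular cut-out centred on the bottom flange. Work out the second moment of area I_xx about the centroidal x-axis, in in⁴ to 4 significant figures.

I_xx ≈ 403.2 in⁴

Treat the section as a set of non-overlapping primitives; coordinates are from the bounding-box lower-left.
Bottom flange: 12 × 0.65, A = 7.8 in², y = 0.325 in, Ī = 0.274625 in⁴.
Web: 0.4 × 9.2, A = 3.68 in², y = 5.25 in, Ī = 25.9563 in⁴.
Top flange: 12 × 0.65, A = 7.8 in², y = 10.175 in, Ī = 0.274625 in⁴.
Hole (subtracted): ⌀0.3, A = 0.0706858 in², y = 0.325 in, Ī = 0.000397608 in⁴.
Centroid: ȳ = ΣA·y / ΣA = 5.26812 in.
Transfer each piece to the centroidal x-axis using Ī + A·d² with d = y − 5.26812:
  bottom flange: d = -4.94312 in → contributes +190.863 in⁴
  web: d = -0.0181229 in → contributes +25.9575 in⁴
  top flange: d = 4.90688 in → contributes +188.079 in⁴
  hole: d = -4.94312 in → contributes −1.72757 in⁴
Total I = 403.172 in⁴.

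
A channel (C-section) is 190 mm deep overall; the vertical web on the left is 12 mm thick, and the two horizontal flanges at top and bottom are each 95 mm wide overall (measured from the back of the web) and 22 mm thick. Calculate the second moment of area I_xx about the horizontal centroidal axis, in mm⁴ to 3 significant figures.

Decompose the section into non-overlapping parts with the origin at the bottom-left of its bounding rectangle.
Web: 12 × 190, A = 2 280 mm², y = 95 mm, Ī = 6 859 000 mm⁴.
Top flange (beyond web): 83 × 22, A = 1 826 mm², y = 179 mm, Ī = 73 649 mm⁴.
Bottom flange (beyond web): 83 × 22, A = 1 826 mm², y = 11 mm, Ī = 73 649 mm⁴.
By symmetry the centroid is at mid-height, ȳ = 95 mm.
Transfer each piece to the horizontal centroidal axis using Ī + A·d² with d = y − 95:
  web: d = 0 mm → contributes +6 859 000 mm⁴
  top flange (beyond web): d = 84 mm → contributes +12 957 905 mm⁴
  bottom flange (beyond web): d = -84 mm → contributes +12 957 905 mm⁴
Total I = 32 774 809 mm⁴.

I_xx ≈ 3.28 × 10⁷ mm⁴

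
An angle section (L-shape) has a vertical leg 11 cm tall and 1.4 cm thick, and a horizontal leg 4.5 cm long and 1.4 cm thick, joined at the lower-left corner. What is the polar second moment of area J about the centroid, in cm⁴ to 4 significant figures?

Decompose the section into non-overlapping parts with the origin at the bottom-left of its bounding rectangle.
Vertical leg: 1.4 × 11, A = 15.4 cm², y = 5.5 cm, Ī = 155.283 cm⁴.
Horizontal leg (remainder): 3.1 × 1.4, A = 4.34 cm², y = 0.7 cm, Ī = 0.708867 cm⁴.
Centroid: ȳ = ΣA·y / ΣA = 4.44468 cm.
Transfer each piece to the centroidal x-axis using Ī + A·d² with d = y − 4.44468:
  vertical leg: d = 1.05532 cm → contributes +172.434 cm⁴
  horizontal leg (remainder): d = -3.74468 cm → contributes +61.5671 cm⁴
Total I = 234.001 cm⁴.
For the y-axis: x̄ = 1.19468 cm.
Repeating about the centroidal y-axis gives I_y = 23.1316 cm⁴.
Polar second moment: J = I_x + I_y = 257.133 cm⁴.

J ≈ 257.1 cm⁴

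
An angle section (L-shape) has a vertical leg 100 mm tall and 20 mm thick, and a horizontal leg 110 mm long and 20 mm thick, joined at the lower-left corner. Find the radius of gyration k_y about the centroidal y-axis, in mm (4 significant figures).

Split into non-overlapping primitives; take the origin at the lower-left of the bounding box.
Vertical leg: 20 × 100, A = 2 000 mm², x = 10 mm, Ī = 66666.7 mm⁴.
Horizontal leg (remainder): 90 × 20, A = 1 800 mm², x = 65 mm, Ī = 1 215 000 mm⁴.
Centroid: x̄ = ΣA·x / ΣA = 36.0526 mm.
Transfer each piece to the centroidal y-axis using Ī + A·d² with d = x − 36.0526:
  vertical leg: d = -26.0526 mm → contributes +1 424 146 mm⁴
  horizontal leg (remainder): d = 28.9474 mm → contributes +2 723 310 mm⁴
Total I = 4 147 456 mm⁴.
Radius of gyration: k = √(I/A) = √(4 147 456 / 3 800) = 33.0369 mm.

k_y ≈ 33.04 mm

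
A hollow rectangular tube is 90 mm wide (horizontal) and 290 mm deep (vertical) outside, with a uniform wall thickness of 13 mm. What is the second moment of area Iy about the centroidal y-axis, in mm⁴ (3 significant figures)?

Break the section into simple shapes (no overlaps), measuring from the bottom-left corner of the bounding box.
Outer rectangle: 90 × 290, A = 26 100 mm², x = 45 mm, Ī = 17 617 500 mm⁴.
Inner void (subtracted): 64 × 264, A = 16 896 mm², x = 45 mm, Ī = 5 767 168 mm⁴.
By symmetry the centroid is at mid-width, x̄ = 45 mm.
All pieces are centred on the centroidal y-axis, so I = ΣĪ (holes subtracted) = 11 850 332 mm⁴.

Iy ≈ 1.19 × 10⁷ mm⁴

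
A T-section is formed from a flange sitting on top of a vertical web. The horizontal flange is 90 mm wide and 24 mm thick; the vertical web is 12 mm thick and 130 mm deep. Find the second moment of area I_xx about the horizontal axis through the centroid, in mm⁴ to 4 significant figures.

I_xx ≈ 7.671 × 10⁶ mm⁴

Split into non-overlapping primitives; take the origin at the lower-left of the bounding box.
Flange: 90 × 24, A = 2 160 mm², y = 142 mm, Ī = 103 680 mm⁴.
Web: 12 × 130, A = 1 560 mm², y = 65 mm, Ī = 2 197 000 mm⁴.
Centroid: ȳ = ΣA·y / ΣA = 109.71 mm.
Transfer each piece to the horizontal axis through the centroid using Ī + A·d² with d = y − 109.71:
  flange: d = 32.2903 mm → contributes +2 355 836 mm⁴
  web: d = -44.7097 mm → contributes +5 315 370 mm⁴
Total I = 7 671 206 mm⁴.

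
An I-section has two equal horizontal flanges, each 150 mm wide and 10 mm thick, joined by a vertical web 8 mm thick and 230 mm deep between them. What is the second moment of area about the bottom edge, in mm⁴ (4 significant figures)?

I_base ≈ 1.270 × 10⁸ mm⁴

Decompose the section into non-overlapping parts with the origin at the bottom-left of its bounding rectangle.
Bottom flange: 150 × 10, A = 1 500 mm², y = 5 mm, Ī = 12 500 mm⁴.
Web: 8 × 230, A = 1 840 mm², y = 125 mm, Ī = 8 111 333 mm⁴.
Top flange: 150 × 10, A = 1 500 mm², y = 245 mm, Ī = 12 500 mm⁴.
Transfer each piece to the bottom edge using Ī + A·d² with d = y − 0:
  bottom flange: d = 5 mm → contributes +50 000 mm⁴
  web: d = 125 mm → contributes +36 861 333 mm⁴
  top flange: d = 245 mm → contributes +90 050 000 mm⁴
Total I = 126 961 333 mm⁴.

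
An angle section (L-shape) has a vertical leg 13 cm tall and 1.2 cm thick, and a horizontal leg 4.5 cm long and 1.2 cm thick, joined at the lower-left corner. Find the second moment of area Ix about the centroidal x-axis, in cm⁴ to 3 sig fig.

Decompose the section into non-overlapping parts with the origin at the bottom-left of its bounding rectangle.
Vertical leg: 1.2 × 13, A = 15.6 cm², y = 6.5 cm, Ī = 219.7 cm⁴.
Horizontal leg (remainder): 3.3 × 1.2, A = 3.96 cm², y = 0.6 cm, Ī = 0.4752 cm⁴.
Centroid: ȳ = ΣA·y / ΣA = 5.3055 cm.
Transfer each piece to the centroidal x-axis using Ī + A·d² with d = y − 5.3055:
  vertical leg: d = 1.1945 cm → contributes +241.96 cm⁴
  horizontal leg (remainder): d = -4.7055 cm → contributes +88.157 cm⁴
Total I = 330.12 cm⁴.

Ix ≈ 330 cm⁴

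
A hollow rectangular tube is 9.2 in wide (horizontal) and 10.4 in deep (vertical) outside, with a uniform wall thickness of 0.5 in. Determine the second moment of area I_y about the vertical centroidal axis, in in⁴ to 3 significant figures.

Treat the section as a set of non-overlapping primitives; coordinates are from the bounding-box lower-left.
Outer rectangle: 9.2 × 10.4, A = 95.68 in², x = 4.6 in, Ī = 674.86 in⁴.
Inner void (subtracted): 8.2 × 9.4, A = 77.08 in², x = 4.6 in, Ī = 431.9 in⁴.
By symmetry the centroid is at mid-width, x̄ = 4.6 in.
All pieces are centred on the vertical centroidal axis, so I = ΣĪ (holes subtracted) = 242.96 in⁴.

I_y ≈ 243 in⁴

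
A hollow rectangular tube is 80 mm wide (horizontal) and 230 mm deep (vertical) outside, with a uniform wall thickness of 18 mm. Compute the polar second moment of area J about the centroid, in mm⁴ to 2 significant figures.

Decompose the section into non-overlapping parts with the origin at the bottom-left of its bounding rectangle.
Outer rectangle: 80 × 230, A = 18 400 mm², y = 115 mm, Ī = 81 113 333 mm⁴.
Inner void (subtracted): 44 × 194, A = 8 536 mm², y = 115 mm, Ī = 26 771 741 mm⁴.
By symmetry the centroid is at mid-height, ȳ = 115 mm.
All pieces are centred on the centroidal x-axis, so I = ΣĪ (holes subtracted) = 54 341 592 mm⁴.
Repeating about the centroidal y-axis gives I_y = 8 436 192 mm⁴.
Polar second moment: J = I_x + I_y = 62 777 784 mm⁴.

J ≈ 6.3 × 10⁷ mm⁴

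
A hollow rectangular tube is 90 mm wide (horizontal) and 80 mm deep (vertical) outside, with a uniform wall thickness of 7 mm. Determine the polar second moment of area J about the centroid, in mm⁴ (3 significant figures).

Decompose the section into non-overlapping parts with the origin at the bottom-left of its bounding rectangle.
Outer rectangle: 90 × 80, A = 7 200 mm², y = 40 mm, Ī = 3 840 000 mm⁴.
Inner void (subtracted): 76 × 66, A = 5 016 mm², y = 40 mm, Ī = 1 820 808 mm⁴.
By symmetry the centroid is at mid-height, ȳ = 40 mm.
All pieces are centred on the centroidal x-axis, so I = ΣĪ (holes subtracted) = 2 019 192 mm⁴.
Repeating about the centroidal y-axis gives I_y = 2 445 632 mm⁴.
Polar second moment: J = I_x + I_y = 4 464 824 mm⁴.

J ≈ 4.46 × 10⁶ mm⁴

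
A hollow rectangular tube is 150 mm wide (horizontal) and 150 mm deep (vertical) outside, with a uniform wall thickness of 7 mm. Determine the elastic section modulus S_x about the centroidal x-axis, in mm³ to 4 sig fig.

S_x ≈ 1.824 × 10⁵ mm³

Treat the section as a set of non-overlapping primitives; coordinates are from the bounding-box lower-left.
Outer rectangle: 150 × 150, A = 22 500 mm², y = 75 mm, Ī = 42 187 500 mm⁴.
Inner void (subtracted): 136 × 136, A = 18 496 mm², y = 75 mm, Ī = 28 508 501 mm⁴.
By symmetry the centroid is at mid-height, ȳ = 75 mm.
All pieces are centred on the centroidal x-axis, so I = ΣĪ (holes subtracted) = 13 678 999 mm⁴.
Extreme fibre distance c = 75 mm; S = I/c = 182 387 mm³.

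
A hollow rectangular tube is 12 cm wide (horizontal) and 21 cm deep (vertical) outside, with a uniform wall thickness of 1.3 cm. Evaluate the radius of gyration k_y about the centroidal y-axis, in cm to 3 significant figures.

k_y ≈ 4.71 cm

Break the section into simple shapes (no overlaps), measuring from the bottom-left corner of the bounding box.
Outer rectangle: 12 × 21, A = 252 cm², x = 6 cm, Ī = 3 024 cm⁴.
Inner void (subtracted): 9.4 × 18.4, A = 172.96 cm², x = 6 cm, Ī = 1273.6 cm⁴.
By symmetry the centroid is at mid-width, x̄ = 6 cm.
All pieces are centred on the centroidal y-axis, so I = ΣĪ (holes subtracted) = 1750.4 cm⁴.
Radius of gyration: k = √(I/A) = √(1750.4 / 79.04) = 4.706 cm.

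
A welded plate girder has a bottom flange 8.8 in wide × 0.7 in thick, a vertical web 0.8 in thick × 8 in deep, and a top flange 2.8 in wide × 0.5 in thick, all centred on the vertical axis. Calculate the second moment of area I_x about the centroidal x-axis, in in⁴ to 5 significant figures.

I_x ≈ 145.14 in⁴

Break the section into simple shapes (no overlaps), measuring from the bottom-left corner of the bounding box.
Bottom plate: 8.8 × 0.7, A = 6.16 in², y = 0.35 in, Ī = 0.2515333 in⁴.
Web plate: 0.8 × 8, A = 6.4 in², y = 4.7 in, Ī = 34.13333 in⁴.
Top plate: 2.8 × 0.5, A = 1.4 in², y = 8.95 in, Ī = 0.02916667 in⁴.
Centroid: ȳ = ΣA·y / ΣA = 3.206734 in.
Transfer each piece to the centroidal x-axis using Ī + A·d² with d = y − 3.206734:
  bottom plate: d = -2.856734 in → contributes +50.52284 in⁴
  web plate: d = 1.493266 in → contributes +48.40434 in⁴
  top plate: d = 5.743266 in → contributes +46.20832 in⁴
Total I = 145.1355 in⁴.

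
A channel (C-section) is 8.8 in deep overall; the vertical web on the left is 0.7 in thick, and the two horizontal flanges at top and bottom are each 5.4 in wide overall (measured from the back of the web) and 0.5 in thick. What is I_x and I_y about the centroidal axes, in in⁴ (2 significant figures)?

I_x ≈ 120 in⁴, I_y ≈ 28 in⁴

Treat the section as a set of non-overlapping primitives; coordinates are from the bounding-box lower-left.
Web: 0.7 × 8.8, A = 6.16 in², y = 4.4 in, Ī = 39.75 in⁴.
Top flange (beyond web): 4.7 × 0.5, A = 2.35 in², y = 8.55 in, Ī = 0.04896 in⁴.
Bottom flange (beyond web): 4.7 × 0.5, A = 2.35 in², y = 0.25 in, Ī = 0.04896 in⁴.
By symmetry the centroid is at mid-height, ȳ = 4.4 in.
Transfer each piece to the centroidal x-axis using Ī + A·d² with d = y − 4.4:
  web: d = 0 in → contributes +39.75 in⁴
  top flange (beyond web): d = 4.15 in → contributes +40.52 in⁴
  bottom flange (beyond web): d = -4.15 in → contributes +40.52 in⁴
Total I = 120.8 in⁴.
For the y-axis: x̄ = 1.519 in.
Repeating about the centroidal y-axis gives I_y = 28.34 in⁴.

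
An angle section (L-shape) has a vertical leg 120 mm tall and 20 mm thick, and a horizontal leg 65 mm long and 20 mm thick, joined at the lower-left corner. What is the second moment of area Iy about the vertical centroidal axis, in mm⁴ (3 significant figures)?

Split into non-overlapping primitives; take the origin at the lower-left of the bounding box.
Vertical leg: 20 × 120, A = 2 400 mm², x = 10 mm, Ī = 80 000 mm⁴.
Horizontal leg (remainder): 45 × 20, A = 900 mm², x = 42.5 mm, Ī = 151 875 mm⁴.
Centroid: x̄ = ΣA·x / ΣA = 18.864 mm.
Transfer each piece to the vertical centroidal axis using Ī + A·d² with d = x − 18.864:
  vertical leg: d = -8.8636 mm → contributes +268 554 mm⁴
  horizontal leg (remainder): d = 23.636 mm → contributes +654 685 mm⁴
Total I = 923 239 mm⁴.

Iy ≈ 9.23 × 10⁵ mm⁴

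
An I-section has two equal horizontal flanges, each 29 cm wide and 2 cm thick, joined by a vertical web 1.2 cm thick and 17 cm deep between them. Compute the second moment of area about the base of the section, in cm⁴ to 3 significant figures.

I_base ≈ 2.60 × 10⁴ cm⁴

Break the section into simple shapes (no overlaps), measuring from the bottom-left corner of the bounding box.
Bottom flange: 29 × 2, A = 58 cm², y = 1 cm, Ī = 19.333 cm⁴.
Web: 1.2 × 17, A = 20.4 cm², y = 10.5 cm, Ī = 491.3 cm⁴.
Top flange: 29 × 2, A = 58 cm², y = 20 cm, Ī = 19.333 cm⁴.
Transfer each piece to a horizontal axis along the bottom face using Ī + A·d² with d = y − 0:
  bottom flange: d = 1 cm → contributes +77.333 cm⁴
  web: d = 10.5 cm → contributes +2740.4 cm⁴
  top flange: d = 20 cm → contributes +23 219 cm⁴
Total I = 26 037 cm⁴.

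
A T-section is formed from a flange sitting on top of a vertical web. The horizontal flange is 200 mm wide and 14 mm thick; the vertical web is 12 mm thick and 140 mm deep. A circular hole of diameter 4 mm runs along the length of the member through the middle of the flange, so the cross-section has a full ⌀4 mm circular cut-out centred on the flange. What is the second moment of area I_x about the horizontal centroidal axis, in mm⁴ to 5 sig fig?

I_x ≈ 9.0047 × 10⁶ mm⁴

Treat the section as a set of non-overlapping primitives; coordinates are from the bounding-box lower-left.
Flange: 200 × 14, A = 2 800 mm², y = 147 mm, Ī = 45733.33 mm⁴.
Web: 12 × 140, A = 1 680 mm², y = 70 mm, Ī = 2 744 000 mm⁴.
Hole (subtracted): ⌀4, A = 12.56637 mm², y = 147 mm, Ī = 12.56637 mm⁴.
Centroid: ȳ = ΣA·y / ΣA = 118.0438 mm.
Transfer each piece to the horizontal centroidal axis using Ī + A·d² with d = y − 118.0438:
  flange: d = 28.95622 mm → contributes +2 393 429 mm⁴
  web: d = -48.04378 mm → contributes +6 621 784 mm⁴
  hole: d = 28.95622 mm → contributes −10 549 mm⁴
Total I = 9 004 664 mm⁴.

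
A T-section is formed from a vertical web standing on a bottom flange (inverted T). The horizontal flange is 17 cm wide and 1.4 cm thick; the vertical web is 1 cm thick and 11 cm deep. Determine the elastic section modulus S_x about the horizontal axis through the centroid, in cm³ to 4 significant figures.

S_x ≈ 41.48 cm³

Decompose the section into non-overlapping parts with the origin at the bottom-left of its bounding rectangle.
Flange: 17 × 1.4, A = 23.8 cm², y = 0.7 cm, Ī = 3.88733 cm⁴.
Web: 1 × 11, A = 11 cm², y = 6.9 cm, Ī = 110.917 cm⁴.
Centroid: ȳ = ΣA·y / ΣA = 2.65977 cm.
Transfer each piece to the horizontal axis through the centroid using Ī + A·d² with d = y − 2.65977:
  flange: d = -1.95977 cm → contributes +95.296 cm⁴
  web: d = 4.24023 cm → contributes +308.692 cm⁴
Total I = 403.988 cm⁴.
Extreme fibre distance c = 9.74023 cm; S = I/c = 41.4762 cm³.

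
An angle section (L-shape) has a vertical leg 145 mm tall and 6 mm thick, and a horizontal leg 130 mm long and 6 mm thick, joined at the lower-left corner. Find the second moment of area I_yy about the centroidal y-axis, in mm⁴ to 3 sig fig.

I_yy ≈ 2.65 × 10⁶ mm⁴

Break the section into simple shapes (no overlaps), measuring from the bottom-left corner of the bounding box.
Vertical leg: 6 × 145, A = 870 mm², x = 3 mm, Ī = 2 610 mm⁴.
Horizontal leg (remainder): 124 × 6, A = 744 mm², x = 68 mm, Ī = 953 312 mm⁴.
Centroid: x̄ = ΣA·x / ΣA = 32.963 mm.
Transfer each piece to the centroidal y-axis using Ī + A·d² with d = x − 32.963:
  vertical leg: d = -29.963 mm → contributes +783 671 mm⁴
  horizontal leg (remainder): d = 35.037 mm → contributes +1 866 649 mm⁴
Total I = 2 650 320 mm⁴.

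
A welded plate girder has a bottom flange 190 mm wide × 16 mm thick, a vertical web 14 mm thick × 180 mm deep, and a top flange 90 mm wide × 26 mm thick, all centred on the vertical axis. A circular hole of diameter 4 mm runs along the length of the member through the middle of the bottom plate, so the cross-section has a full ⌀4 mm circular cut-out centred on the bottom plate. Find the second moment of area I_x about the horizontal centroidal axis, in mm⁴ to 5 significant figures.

Treat the section as a set of non-overlapping primitives; coordinates are from the bounding-box lower-left.
Bottom plate: 190 × 16, A = 3 040 mm², y = 8 mm, Ī = 64853.33 mm⁴.
Web plate: 14 × 180, A = 2 520 mm², y = 106 mm, Ī = 6 804 000 mm⁴.
Top plate: 90 × 26, A = 2 340 mm², y = 209 mm, Ī = 131 820 mm⁴.
Hole (subtracted): ⌀4, A = 12.56637 mm², y = 8 mm, Ī = 12.56637 mm⁴.
Centroid: ȳ = ΣA·y / ΣA = 98.94213 mm.
Transfer each piece to the horizontal centroidal axis using Ī + A·d² with d = y − 98.94213:
  bottom plate: d = -90.94213 mm → contributes +25 207 084 mm⁴
  web plate: d = 7.057872 mm → contributes +6 929 530 mm⁴
  top plate: d = 110.0579 mm → contributes +28 475 620 mm⁴
  hole: d = -90.94213 mm → contributes −103942.4 mm⁴
Total I = 60 508 292 mm⁴.

I_x ≈ 6.0508 × 10⁷ mm⁴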